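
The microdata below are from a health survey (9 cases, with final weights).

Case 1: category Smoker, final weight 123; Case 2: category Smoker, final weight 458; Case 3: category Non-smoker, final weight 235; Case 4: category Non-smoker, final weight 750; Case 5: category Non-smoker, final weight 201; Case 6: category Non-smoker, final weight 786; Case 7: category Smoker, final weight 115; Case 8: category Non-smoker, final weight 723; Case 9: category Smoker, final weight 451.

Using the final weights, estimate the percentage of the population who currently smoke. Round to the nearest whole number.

30

Sum of weights for 'Smoker' = 123 + 458 + 115 + 451 = 1147
Total weight = 123 + 458 + 235 + 750 + 201 + 786 + 115 + 723 + 451 = 3842
Weighted proportion = 1147 / 3842 = 0.29854243 → 29.854243%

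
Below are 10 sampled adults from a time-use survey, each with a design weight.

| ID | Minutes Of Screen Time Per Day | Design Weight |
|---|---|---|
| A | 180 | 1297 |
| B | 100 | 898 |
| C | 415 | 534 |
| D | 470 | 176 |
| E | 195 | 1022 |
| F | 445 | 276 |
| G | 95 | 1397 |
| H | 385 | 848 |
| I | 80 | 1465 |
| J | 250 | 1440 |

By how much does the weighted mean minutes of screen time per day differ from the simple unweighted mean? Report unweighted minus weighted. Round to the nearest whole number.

60

Unweighted sum = 180 + 100 + 415 + 470 + 195 + 445 + 95 + 385 + 80 + 250 = 2615
Unweighted mean = 2615 / 10 = 261.5
Weighted sum = 180×1297 + 100×898 + 415×534 + 470×176 + 195×1022 + 445×276 + 95×1397 + 385×848 + 80×1465 + 250×1440
  = 1886095
Sum of weights = 1297 + 898 + 534 + 176 + 1022 + 276 + 1397 + 848 + 1465 + 1440 = 9353
Weighted mean = 1886095 / 9353 = 201.65669
Difference (unweighted minus weighted) = 59.843312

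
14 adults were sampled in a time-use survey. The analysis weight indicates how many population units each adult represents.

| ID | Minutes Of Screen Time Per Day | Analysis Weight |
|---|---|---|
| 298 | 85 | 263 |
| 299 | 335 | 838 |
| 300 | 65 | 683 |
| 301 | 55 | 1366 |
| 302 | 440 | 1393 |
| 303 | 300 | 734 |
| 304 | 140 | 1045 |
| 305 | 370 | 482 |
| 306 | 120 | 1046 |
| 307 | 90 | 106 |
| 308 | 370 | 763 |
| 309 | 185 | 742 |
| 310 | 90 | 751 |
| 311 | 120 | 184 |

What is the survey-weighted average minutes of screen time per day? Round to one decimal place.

Weighted sum = 2224680
Sum of weights = 10396
Weighted mean = 2224680 / 10396 = 213.99384

214.0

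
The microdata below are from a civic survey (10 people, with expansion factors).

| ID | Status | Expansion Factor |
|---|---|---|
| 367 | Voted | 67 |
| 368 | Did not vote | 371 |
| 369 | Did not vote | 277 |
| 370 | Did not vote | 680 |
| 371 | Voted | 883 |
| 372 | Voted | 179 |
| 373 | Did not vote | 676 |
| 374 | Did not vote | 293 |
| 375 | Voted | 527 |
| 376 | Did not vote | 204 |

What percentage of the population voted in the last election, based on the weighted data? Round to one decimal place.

39.8

Sum of weights for 'Voted' = 67 + 883 + 179 + 527 = 1656
Total weight = 67 + 371 + 277 + 680 + 883 + 179 + 676 + 293 + 527 + 204 = 4157
Weighted proportion = 1656 / 4157 = 0.3983642 → 39.83642%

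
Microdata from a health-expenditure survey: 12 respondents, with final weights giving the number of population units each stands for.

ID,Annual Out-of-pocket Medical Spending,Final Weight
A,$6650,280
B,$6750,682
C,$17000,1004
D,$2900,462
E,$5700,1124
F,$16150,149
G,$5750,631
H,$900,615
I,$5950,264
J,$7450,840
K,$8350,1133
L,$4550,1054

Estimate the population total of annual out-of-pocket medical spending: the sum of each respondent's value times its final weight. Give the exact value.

Weighted total = 6650×280 + 6750×682 + 17000×1004 + 2900×462 + 5700×1124 + 16150×149 + 5750×631 + 900×615 + 5950×264 + 7450×840 + 8350×1133 + 4550×1054
  = 1862000 + 4603500 + 17068000 + 1339800 + 6406800 + 2406350 + 3628250 + 553500 + 1570800 + 6258000 + 9460550 + 4795700 = 59953250

59953250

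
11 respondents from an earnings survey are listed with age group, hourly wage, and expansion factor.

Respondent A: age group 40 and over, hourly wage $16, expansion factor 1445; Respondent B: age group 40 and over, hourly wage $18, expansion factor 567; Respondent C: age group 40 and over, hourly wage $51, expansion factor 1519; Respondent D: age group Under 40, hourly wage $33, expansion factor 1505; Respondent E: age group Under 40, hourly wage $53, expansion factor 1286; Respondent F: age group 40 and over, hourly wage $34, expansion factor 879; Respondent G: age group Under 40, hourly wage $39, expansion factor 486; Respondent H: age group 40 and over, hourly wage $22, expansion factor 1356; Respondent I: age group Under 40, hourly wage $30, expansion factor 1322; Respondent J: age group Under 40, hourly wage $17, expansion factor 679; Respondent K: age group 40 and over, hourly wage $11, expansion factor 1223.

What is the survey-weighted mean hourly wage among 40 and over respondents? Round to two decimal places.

26.32

40 and over rows: A, B, C, F, H, K
Weighted sum = 16×1445 + 18×567 + 51×1519 + 34×879 + 22×1356 + 11×1223
  = 183966
Sum of weights = 1445 + 567 + 1519 + 879 + 1356 + 1223 = 6989
Weighted mean = 183966 / 6989 = 26.322221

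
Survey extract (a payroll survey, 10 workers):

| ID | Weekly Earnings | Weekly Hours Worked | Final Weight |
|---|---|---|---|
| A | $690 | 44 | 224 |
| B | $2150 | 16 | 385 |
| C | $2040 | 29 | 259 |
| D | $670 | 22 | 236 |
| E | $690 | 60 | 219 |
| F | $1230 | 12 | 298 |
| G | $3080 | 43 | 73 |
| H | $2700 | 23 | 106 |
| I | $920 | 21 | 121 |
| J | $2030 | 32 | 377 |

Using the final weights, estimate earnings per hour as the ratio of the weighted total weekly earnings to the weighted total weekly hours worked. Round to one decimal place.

54.5

Σ wᵢ·y = 690×224 + 2150×385 + 2040×259 + 670×236 + 690×219 + 1230×298 + 3080×73 + 2700×106 + 920×121 + 2030×377
  = 3574110
Σ wᵢ·x = 44×224 + 16×385 + 29×259 + 22×236 + 60×219 + 12×298 + 43×73 + 23×106 + 21×121 + 32×377
  = 9856 + 6160 + 7511 + 5192 + 13140 + 3576 + 3139 + 2438 + 2541 + 12064 = 65617
Ratio = 3574110 / 65617 = 54.469269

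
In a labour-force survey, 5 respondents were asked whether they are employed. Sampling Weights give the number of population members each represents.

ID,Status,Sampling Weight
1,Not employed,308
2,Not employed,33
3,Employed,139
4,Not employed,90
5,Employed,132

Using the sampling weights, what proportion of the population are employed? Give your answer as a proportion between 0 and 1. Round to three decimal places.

0.386

Sum of weights for 'Employed' = 139 + 132 = 271
Total weight = 308 + 33 + 139 + 90 + 132 = 702
Weighted proportion = 271 / 702 = 0.38603989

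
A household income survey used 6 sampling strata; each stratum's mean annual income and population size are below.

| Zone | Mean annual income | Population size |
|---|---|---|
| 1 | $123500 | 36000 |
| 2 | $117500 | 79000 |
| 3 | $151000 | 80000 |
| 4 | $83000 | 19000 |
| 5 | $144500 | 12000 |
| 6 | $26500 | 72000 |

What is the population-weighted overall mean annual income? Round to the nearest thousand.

Σ Nₕ·x̄ₕ = 31027500000
Σ Nₕ = 298000
Overall mean = 31027500000 / 298000 = 104119.13

104000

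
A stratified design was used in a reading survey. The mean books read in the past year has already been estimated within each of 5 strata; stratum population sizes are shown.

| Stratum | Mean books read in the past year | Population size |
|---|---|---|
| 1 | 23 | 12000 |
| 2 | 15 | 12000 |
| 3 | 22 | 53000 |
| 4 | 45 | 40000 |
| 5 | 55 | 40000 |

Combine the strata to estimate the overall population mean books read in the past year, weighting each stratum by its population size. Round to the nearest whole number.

Σ Nₕ·x̄ₕ = 23×12000 + 15×12000 + 22×53000 + 45×40000 + 55×40000
  = 276000 + 180000 + 1166000 + 1800000 + 2200000 = 5622000
Σ Nₕ = 12000 + 12000 + 53000 + 40000 + 40000 = 157000
Overall mean = 5622000 / 157000 = 35.808917

36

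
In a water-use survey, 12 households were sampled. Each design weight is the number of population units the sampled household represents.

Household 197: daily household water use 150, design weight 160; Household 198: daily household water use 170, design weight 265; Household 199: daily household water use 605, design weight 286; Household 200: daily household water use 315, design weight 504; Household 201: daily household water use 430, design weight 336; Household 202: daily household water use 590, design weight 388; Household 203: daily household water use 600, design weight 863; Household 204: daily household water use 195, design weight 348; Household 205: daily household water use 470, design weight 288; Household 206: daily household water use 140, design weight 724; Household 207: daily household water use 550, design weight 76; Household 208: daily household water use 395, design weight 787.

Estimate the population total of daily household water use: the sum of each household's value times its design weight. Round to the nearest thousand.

1949000

Weighted total = 150×160 + 170×265 + 605×286 + 315×504 + 430×336 + 590×388 + 600×863 + 195×348 + 470×288 + 140×724 + 550×76 + 395×787
  = 24000 + 45050 + 173030 + 158760 + 144480 + 228920 + 517800 + 67860 + 135360 + 101360 + 41800 + 310865 = 1949285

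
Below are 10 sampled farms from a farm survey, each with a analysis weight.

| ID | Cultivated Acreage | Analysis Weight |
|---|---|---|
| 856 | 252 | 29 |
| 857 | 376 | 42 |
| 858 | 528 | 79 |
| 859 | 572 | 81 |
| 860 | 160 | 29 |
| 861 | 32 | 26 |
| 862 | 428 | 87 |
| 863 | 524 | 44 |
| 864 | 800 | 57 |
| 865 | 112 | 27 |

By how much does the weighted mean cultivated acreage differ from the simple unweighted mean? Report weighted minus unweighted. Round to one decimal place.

71.8

Unweighted sum = 3784
Unweighted mean = 3784 / 10 = 378.4
Weighted sum = 252×29 + 376×42 + 528×79 + 572×81 + 160×29 + 32×26 + 428×87 + 524×44 + 800×57 + 112×27
  = 7308 + 15792 + 41712 + 46332 + 4640 + 832 + 37236 + 23056 + 45600 + 3024 = 225532
Sum of weights = 29 + 42 + 79 + 81 + 29 + 26 + 87 + 44 + 57 + 27 = 501
Weighted mean = 225532 / 501 = 450.16367
Difference (weighted minus unweighted) = 71.763673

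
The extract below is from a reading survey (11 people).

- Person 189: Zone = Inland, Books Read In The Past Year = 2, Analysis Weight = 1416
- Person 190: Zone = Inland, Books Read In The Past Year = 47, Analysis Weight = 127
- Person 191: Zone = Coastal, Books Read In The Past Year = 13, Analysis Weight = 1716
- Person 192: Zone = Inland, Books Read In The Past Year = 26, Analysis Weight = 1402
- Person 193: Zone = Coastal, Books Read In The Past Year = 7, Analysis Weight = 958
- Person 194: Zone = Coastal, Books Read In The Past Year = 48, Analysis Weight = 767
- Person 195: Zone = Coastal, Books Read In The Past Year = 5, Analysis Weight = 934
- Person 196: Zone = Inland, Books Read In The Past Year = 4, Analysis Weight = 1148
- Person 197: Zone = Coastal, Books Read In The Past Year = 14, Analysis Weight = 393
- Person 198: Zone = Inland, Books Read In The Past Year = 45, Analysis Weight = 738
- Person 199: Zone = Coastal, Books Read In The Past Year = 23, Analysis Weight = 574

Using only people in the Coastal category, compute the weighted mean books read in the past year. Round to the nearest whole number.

17

Coastal rows: 191, 193, 194, 195, 197, 199
Weighted sum = 13×1716 + 7×958 + 48×767 + 5×934 + 14×393 + 23×574
  = 22308 + 6706 + 36816 + 4670 + 5502 + 13202 = 89204
Sum of weights = 1716 + 958 + 767 + 934 + 393 + 574 = 5342
Weighted mean = 89204 / 5342 = 16.698615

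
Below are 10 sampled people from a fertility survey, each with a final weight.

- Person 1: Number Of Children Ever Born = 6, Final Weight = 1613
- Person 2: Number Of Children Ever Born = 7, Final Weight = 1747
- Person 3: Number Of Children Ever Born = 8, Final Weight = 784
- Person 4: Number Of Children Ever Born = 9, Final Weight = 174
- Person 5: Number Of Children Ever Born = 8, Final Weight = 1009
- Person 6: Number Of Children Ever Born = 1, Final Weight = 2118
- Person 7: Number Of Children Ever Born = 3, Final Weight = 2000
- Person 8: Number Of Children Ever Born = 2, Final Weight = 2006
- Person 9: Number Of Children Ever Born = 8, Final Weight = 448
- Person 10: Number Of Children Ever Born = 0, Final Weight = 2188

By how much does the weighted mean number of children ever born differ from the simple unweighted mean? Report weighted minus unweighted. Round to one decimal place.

-1.4

Unweighted sum = 6 + 7 + 8 + 9 + 8 + 1 + 3 + 2 + 8 + 0 = 52
Unweighted mean = 52 / 10 = 5.2
Weighted sum = 6×1613 + 7×1747 + 8×784 + 9×174 + 8×1009 + 1×2118 + 3×2000 + 2×2006 + 8×448 + 0×2188
  = 9678 + 12229 + 6272 + 1566 + 8072 + 2118 + 6000 + 4012 + 3584 + 0 = 53531
Sum of weights = 1613 + 1747 + 784 + 174 + 1009 + 2118 + 2000 + 2006 + 448 + 2188 = 14087
Weighted mean = 53531 / 14087 = 3.8000284
Difference (weighted minus unweighted) = -1.3999716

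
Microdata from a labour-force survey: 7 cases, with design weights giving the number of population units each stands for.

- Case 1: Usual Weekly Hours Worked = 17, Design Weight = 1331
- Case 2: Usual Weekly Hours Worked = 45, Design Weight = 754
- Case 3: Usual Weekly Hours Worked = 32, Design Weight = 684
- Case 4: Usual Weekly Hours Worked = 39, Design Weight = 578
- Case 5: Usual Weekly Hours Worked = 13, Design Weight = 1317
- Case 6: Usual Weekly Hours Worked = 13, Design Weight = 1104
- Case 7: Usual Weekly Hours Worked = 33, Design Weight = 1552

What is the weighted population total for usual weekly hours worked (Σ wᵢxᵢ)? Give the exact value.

183676

Weighted total = 17×1331 + 45×754 + 32×684 + 39×578 + 13×1317 + 13×1104 + 33×1552
  = 183676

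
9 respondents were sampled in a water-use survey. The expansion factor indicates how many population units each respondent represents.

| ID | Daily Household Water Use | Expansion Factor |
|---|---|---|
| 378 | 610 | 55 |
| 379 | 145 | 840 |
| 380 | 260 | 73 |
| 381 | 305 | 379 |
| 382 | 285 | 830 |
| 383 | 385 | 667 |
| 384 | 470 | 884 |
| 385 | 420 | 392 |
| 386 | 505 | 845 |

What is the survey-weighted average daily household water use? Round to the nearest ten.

Weighted sum = 610×55 + 145×840 + 260×73 + 305×379 + 285×830 + 385×667 + 470×884 + 420×392 + 505×845
  = 1790115
Sum of weights = 55 + 840 + 73 + 379 + 830 + 667 + 884 + 392 + 845 = 4965
Weighted mean = 1790115 / 4965 = 360.54683

360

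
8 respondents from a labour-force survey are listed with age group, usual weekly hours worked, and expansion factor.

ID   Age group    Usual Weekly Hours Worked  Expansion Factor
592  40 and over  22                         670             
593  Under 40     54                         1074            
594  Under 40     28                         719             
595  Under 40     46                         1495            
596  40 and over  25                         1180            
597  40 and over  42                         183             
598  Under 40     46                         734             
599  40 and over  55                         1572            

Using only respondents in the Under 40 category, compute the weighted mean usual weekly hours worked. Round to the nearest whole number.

Under 40 rows: 593, 594, 595, 598
Weighted sum = 54×1074 + 28×719 + 46×1495 + 46×734
  = 57996 + 20132 + 68770 + 33764 = 180662
Sum of weights = 1074 + 719 + 1495 + 734 = 4022
Weighted mean = 180662 / 4022 = 44.918449

45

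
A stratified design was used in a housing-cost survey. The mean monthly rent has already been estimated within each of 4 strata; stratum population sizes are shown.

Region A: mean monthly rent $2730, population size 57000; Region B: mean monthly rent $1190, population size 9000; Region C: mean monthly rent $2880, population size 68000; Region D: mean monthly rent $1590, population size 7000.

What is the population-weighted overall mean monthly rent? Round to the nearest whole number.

2647

Σ Nₕ·x̄ₕ = 2730×57000 + 1190×9000 + 2880×68000 + 1590×7000
  = 373290000
Σ Nₕ = 141000
Overall mean = 373290000 / 141000 = 2647.4468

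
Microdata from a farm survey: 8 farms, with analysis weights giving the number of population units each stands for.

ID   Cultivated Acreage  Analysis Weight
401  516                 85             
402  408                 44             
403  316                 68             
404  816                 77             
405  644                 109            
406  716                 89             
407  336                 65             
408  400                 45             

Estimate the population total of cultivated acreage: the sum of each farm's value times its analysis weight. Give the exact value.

Weighted total = 516×85 + 408×44 + 316×68 + 816×77 + 644×109 + 716×89 + 336×65 + 400×45
  = 43860 + 17952 + 21488 + 62832 + 70196 + 63724 + 21840 + 18000 = 319892

319892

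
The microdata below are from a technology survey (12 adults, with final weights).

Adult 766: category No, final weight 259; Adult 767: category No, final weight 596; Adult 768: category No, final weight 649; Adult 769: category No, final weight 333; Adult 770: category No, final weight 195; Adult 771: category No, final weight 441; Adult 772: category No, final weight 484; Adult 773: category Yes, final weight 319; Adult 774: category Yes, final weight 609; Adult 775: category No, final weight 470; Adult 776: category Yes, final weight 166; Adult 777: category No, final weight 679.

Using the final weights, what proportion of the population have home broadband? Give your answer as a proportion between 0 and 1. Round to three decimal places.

0.210

Sum of weights for 'Yes' = 319 + 609 + 166 = 1094
Total weight = 259 + 596 + 649 + 333 + 195 + 441 + 484 + 319 + 609 + 470 + 166 + 679 = 5200
Weighted proportion = 1094 / 5200 = 0.21038462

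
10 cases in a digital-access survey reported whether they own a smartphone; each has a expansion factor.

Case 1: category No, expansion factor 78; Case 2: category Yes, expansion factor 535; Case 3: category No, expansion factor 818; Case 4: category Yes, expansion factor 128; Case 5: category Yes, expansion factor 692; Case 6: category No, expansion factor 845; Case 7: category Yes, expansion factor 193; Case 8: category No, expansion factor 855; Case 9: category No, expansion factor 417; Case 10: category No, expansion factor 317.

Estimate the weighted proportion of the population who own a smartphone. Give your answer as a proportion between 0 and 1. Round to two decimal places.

Sum of weights for 'Yes' = 535 + 128 + 692 + 193 = 1548
Total weight = 78 + 535 + 818 + 128 + 692 + 845 + 193 + 855 + 417 + 317 = 4878
Weighted proportion = 1548 / 4878 = 0.31734317

0.32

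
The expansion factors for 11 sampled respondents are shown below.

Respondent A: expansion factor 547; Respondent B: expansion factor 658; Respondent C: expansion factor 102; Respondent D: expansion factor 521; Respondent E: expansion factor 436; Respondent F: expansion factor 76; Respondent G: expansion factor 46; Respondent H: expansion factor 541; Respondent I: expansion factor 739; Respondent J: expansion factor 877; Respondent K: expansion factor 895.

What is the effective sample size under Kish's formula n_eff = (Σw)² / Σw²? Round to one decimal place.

Σ wᵢ = 547 + 658 + 102 + 521 + 436 + 76 + 46 + 541 + 739 + 877 + 895 = 5438
Σ wᵢ² = 3620962
n_eff = 5438² / 3620962 = 29571844 / 3620962 = 8.1668474

8.2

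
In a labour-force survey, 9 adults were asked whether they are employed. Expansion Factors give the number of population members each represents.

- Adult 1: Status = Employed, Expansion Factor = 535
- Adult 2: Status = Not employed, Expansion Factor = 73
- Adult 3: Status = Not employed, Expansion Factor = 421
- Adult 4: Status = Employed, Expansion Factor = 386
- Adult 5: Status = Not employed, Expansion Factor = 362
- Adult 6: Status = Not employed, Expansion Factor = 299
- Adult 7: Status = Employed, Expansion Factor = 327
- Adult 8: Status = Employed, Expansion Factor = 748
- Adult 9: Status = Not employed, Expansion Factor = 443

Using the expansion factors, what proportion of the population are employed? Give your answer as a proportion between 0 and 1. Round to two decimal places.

Sum of weights for 'Employed' = 535 + 386 + 327 + 748 = 1996
Total weight = 535 + 73 + 421 + 386 + 362 + 299 + 327 + 748 + 443 = 3594
Weighted proportion = 1996 / 3594 = 0.55537006

0.56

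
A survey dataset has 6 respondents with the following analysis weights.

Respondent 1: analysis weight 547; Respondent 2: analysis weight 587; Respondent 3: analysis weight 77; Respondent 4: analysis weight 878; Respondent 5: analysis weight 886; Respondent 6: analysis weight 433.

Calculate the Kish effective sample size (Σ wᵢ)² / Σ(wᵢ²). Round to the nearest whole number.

Σ wᵢ = 547 + 587 + 77 + 878 + 886 + 433 = 3408
Σ wᵢ² = 299209 + 344569 + 5929 + 770884 + 784996 + 187489 = 2393076
n_eff = 3408² / 2393076 = 11614464 / 2393076 = 4.8533619

5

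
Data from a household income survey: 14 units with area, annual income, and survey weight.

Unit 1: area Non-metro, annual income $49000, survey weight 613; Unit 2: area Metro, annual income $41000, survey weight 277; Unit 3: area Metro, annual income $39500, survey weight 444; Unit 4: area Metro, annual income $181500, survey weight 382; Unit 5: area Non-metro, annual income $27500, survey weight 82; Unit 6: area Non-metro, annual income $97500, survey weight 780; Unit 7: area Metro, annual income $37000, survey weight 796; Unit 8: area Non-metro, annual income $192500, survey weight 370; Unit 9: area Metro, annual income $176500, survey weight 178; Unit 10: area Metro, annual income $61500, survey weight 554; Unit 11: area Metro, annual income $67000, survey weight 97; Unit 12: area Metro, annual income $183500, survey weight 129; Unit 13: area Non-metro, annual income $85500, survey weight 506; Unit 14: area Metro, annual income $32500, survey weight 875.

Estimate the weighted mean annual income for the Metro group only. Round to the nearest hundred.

Metro rows: 2, 3, 4, 7, 9, 10, 11, 12, 14
Weighted sum = 41000×277 + 39500×444 + 181500×382 + 37000×796 + 176500×178 + 61500×554 + 67000×97 + 183500×129 + 32500×875
  = 251776000
Sum of weights = 277 + 444 + 382 + 796 + 178 + 554 + 97 + 129 + 875 = 3732
Weighted mean = 251776000 / 3732 = 67464.094

67500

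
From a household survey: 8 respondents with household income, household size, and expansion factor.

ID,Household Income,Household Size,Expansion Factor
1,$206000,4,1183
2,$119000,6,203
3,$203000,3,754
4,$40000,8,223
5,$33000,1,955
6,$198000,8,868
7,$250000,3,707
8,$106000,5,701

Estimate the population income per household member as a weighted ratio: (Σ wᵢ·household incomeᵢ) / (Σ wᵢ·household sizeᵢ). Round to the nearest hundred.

37600

Σ wᵢ·y = 206000×1183 + 119000×203 + 203000×754 + 40000×223 + 33000×955 + 198000×868 + 250000×707 + 106000×701
  = 243698000 + 24157000 + 153062000 + 8920000 + 31515000 + 171864000 + 176750000 + 74306000 = 884272000
Σ wᵢ·x = 4×1183 + 6×203 + 3×754 + 8×223 + 1×955 + 8×868 + 3×707 + 5×701
  = 4732 + 1218 + 2262 + 1784 + 955 + 6944 + 2121 + 3505 = 23521
Ratio = 884272000 / 23521 = 37595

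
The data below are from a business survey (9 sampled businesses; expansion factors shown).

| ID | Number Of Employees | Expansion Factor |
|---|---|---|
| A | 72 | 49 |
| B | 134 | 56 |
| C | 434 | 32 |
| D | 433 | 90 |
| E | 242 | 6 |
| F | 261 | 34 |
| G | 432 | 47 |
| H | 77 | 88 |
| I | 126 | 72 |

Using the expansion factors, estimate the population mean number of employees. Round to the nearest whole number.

Weighted sum = 72×49 + 134×56 + 434×32 + 433×90 + 242×6 + 261×34 + 432×47 + 77×88 + 126×72
  = 110368
Sum of weights = 49 + 56 + 32 + 90 + 6 + 34 + 47 + 88 + 72 = 474
Weighted mean = 110368 / 474 = 232.84388

233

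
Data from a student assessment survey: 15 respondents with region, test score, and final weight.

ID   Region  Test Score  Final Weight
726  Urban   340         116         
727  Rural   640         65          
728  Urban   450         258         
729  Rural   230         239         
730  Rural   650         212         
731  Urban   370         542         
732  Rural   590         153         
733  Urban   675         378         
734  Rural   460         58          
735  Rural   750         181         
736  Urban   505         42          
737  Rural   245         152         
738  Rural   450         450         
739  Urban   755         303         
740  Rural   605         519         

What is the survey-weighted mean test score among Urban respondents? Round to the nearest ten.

530

Urban rows: 726, 728, 731, 733, 736, 739
Weighted sum = 340×116 + 450×258 + 370×542 + 675×378 + 505×42 + 755×303
  = 39440 + 116100 + 200540 + 255150 + 21210 + 228765 = 861205
Sum of weights = 116 + 258 + 542 + 378 + 42 + 303 = 1639
Weighted mean = 861205 / 1639 = 525.44539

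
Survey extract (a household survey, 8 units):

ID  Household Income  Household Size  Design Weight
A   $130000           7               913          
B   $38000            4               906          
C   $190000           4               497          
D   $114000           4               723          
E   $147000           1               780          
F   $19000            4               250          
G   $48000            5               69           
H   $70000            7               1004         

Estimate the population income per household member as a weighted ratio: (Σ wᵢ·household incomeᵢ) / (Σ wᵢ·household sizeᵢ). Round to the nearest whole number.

21747

Σ wᵢ·y = 130000×913 + 38000×906 + 190000×497 + 114000×723 + 147000×780 + 19000×250 + 48000×69 + 70000×1004
  = 118690000 + 34428000 + 94430000 + 82422000 + 114660000 + 4750000 + 3312000 + 70280000 = 522972000
Σ wᵢ·x = 7×913 + 4×906 + 4×497 + 4×723 + 1×780 + 4×250 + 5×69 + 7×1004
  = 24048
Ratio = 522972000 / 24048 = 21747.006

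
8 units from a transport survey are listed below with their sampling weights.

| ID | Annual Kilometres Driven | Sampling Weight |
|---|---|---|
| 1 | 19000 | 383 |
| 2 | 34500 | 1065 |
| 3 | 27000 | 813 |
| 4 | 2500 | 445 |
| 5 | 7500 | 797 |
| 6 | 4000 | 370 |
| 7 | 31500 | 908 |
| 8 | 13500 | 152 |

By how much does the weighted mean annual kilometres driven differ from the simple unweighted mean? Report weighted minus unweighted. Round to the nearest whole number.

Unweighted sum = 19000 + 34500 + 27000 + 2500 + 7500 + 4000 + 31500 + 13500 = 139500
Unweighted mean = 139500 / 8 = 17437.5
Weighted sum = 19000×383 + 34500×1065 + 27000×813 + 2500×445 + 7500×797 + 4000×370 + 31500×908 + 13500×152
  = 105194500
Sum of weights = 383 + 1065 + 813 + 445 + 797 + 370 + 908 + 152 = 4933
Weighted mean = 105194500 / 4933 = 21324.65
Difference (weighted minus unweighted) = 3887.1503

3887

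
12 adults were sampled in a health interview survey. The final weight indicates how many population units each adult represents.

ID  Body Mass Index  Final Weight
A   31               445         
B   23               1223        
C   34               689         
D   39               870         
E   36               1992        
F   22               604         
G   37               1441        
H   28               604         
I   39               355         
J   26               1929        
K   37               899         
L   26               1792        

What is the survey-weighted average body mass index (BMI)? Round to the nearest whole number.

Weighted sum = 31×445 + 23×1223 + 34×689 + 39×870 + 36×1992 + 22×604 + 37×1441 + 28×604 + 39×355 + 26×1929 + 37×899 + 26×1792
  = 13795 + 28129 + 23426 + 33930 + 71712 + 13288 + 53317 + 16912 + 13845 + 50154 + 33263 + 46592 = 398363
Sum of weights = 445 + 1223 + 689 + 870 + 1992 + 604 + 1441 + 604 + 355 + 1929 + 899 + 1792 = 12843
Weighted mean = 398363 / 12843 = 31.017909

31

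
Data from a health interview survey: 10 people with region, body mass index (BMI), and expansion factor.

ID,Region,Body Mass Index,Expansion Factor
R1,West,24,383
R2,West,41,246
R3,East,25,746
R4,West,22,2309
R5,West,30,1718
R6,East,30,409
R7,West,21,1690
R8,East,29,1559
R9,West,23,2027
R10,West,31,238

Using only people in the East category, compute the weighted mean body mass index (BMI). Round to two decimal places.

East rows: R3, R6, R8
Weighted sum = 25×746 + 30×409 + 29×1559
  = 18650 + 12270 + 45211 = 76131
Sum of weights = 746 + 409 + 1559 = 2714
Weighted mean = 76131 / 2714 = 28.051216

28.05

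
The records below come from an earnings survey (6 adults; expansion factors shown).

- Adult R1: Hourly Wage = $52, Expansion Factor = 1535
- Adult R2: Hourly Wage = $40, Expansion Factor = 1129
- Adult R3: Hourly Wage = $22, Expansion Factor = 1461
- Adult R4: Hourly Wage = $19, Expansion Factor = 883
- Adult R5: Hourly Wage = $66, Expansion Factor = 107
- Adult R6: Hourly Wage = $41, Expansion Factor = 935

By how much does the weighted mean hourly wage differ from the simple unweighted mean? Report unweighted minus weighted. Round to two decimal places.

Unweighted sum = 52 + 40 + 22 + 19 + 66 + 41 = 240
Unweighted mean = 240 / 6 = 40
Weighted sum = 52×1535 + 40×1129 + 22×1461 + 19×883 + 66×107 + 41×935
  = 79820 + 45160 + 32142 + 16777 + 7062 + 38335 = 219296
Sum of weights = 1535 + 1129 + 1461 + 883 + 107 + 935 = 6050
Weighted mean = 219296 / 6050 = 36.247273
Difference (unweighted minus weighted) = 3.7527273

3.75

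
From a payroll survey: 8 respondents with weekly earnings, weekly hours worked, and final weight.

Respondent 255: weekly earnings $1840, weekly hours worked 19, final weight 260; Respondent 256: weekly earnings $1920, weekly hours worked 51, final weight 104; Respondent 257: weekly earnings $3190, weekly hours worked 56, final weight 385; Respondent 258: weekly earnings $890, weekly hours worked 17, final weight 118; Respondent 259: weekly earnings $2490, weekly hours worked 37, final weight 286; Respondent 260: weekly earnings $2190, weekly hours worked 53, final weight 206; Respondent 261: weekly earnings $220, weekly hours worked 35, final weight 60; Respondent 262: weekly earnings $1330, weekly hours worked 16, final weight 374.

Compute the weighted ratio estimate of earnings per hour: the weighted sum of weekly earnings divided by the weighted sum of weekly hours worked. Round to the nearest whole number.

58

Σ wᵢ·y = 1840×260 + 1920×104 + 3190×385 + 890×118 + 2490×286 + 2190×206 + 220×60 + 1330×374
  = 3685150
Σ wᵢ·x = 19×260 + 51×104 + 56×385 + 17×118 + 37×286 + 53×206 + 35×60 + 16×374
  = 4940 + 5304 + 21560 + 2006 + 10582 + 10918 + 2100 + 5984 = 63394
Ratio = 3685150 / 63394 = 58.130896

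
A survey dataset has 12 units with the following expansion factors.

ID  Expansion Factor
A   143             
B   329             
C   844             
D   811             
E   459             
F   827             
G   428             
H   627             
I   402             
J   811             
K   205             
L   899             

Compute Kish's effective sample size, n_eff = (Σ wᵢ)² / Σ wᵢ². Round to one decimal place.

Σ wᵢ = 143 + 329 + 844 + 811 + 459 + 827 + 428 + 627 + 402 + 811 + 205 + 899 = 6785
Σ wᵢ² = 4639221
n_eff = 6785² / 4639221 = 46036225 / 4639221 = 9.9232662

9.9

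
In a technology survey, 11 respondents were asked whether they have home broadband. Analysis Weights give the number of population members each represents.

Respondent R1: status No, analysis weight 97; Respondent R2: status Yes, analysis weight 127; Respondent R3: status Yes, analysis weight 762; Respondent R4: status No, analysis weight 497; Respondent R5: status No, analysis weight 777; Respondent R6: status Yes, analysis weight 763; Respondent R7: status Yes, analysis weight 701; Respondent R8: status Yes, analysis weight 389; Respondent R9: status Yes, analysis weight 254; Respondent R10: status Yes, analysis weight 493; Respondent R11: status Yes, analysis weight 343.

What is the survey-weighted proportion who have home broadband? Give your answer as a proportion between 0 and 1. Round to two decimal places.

0.74

Sum of weights for 'Yes' = 127 + 762 + 763 + 701 + 389 + 254 + 493 + 343 = 3832
Total weight = 97 + 127 + 762 + 497 + 777 + 763 + 701 + 389 + 254 + 493 + 343 = 5203
Weighted proportion = 3832 / 5203 = 0.73649817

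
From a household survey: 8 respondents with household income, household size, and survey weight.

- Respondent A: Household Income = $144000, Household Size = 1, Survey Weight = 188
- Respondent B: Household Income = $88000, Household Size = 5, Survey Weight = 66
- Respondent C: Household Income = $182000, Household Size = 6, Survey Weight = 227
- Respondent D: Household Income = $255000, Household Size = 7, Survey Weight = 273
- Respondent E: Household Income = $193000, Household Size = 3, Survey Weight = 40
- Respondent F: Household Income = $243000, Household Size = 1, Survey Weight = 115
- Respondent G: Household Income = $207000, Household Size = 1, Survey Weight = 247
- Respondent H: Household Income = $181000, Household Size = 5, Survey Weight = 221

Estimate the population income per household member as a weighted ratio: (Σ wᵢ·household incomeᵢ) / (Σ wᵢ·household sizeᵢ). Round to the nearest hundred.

50300

Σ wᵢ·y = 144000×188 + 88000×66 + 182000×227 + 255000×273 + 193000×40 + 243000×115 + 207000×247 + 181000×221
  = 27072000 + 5808000 + 41314000 + 69615000 + 7720000 + 27945000 + 51129000 + 40001000 = 270604000
Σ wᵢ·x = 1×188 + 5×66 + 6×227 + 7×273 + 3×40 + 1×115 + 1×247 + 5×221
  = 188 + 330 + 1362 + 1911 + 120 + 115 + 247 + 1105 = 5378
Ratio = 270604000 / 5378 = 50316.846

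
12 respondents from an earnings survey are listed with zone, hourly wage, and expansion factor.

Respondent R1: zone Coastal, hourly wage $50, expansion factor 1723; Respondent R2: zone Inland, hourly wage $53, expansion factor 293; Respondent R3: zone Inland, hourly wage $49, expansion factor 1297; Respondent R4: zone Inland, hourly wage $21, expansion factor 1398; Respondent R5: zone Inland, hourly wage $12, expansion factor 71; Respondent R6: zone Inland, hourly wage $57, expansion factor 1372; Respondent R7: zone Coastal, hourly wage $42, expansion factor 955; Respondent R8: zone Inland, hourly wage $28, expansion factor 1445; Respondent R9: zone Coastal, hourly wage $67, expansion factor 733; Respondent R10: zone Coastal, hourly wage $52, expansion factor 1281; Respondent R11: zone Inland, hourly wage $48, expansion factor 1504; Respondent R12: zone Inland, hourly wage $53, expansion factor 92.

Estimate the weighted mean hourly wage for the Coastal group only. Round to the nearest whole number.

Coastal rows: R1, R7, R9, R10
Weighted sum = 50×1723 + 42×955 + 67×733 + 52×1281
  = 241983
Sum of weights = 1723 + 955 + 733 + 1281 = 4692
Weighted mean = 241983 / 4692 = 51.573529

52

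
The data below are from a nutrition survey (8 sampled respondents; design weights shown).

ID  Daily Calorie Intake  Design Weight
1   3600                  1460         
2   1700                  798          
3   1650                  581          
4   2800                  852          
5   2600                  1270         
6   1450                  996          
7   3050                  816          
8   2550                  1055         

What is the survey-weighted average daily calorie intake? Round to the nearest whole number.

Weighted sum = 3600×1460 + 1700×798 + 1650×581 + 2800×852 + 2600×1270 + 1450×996 + 3050×816 + 2550×1055
  = 5256000 + 1356600 + 958650 + 2385600 + 3302000 + 1444200 + 2488800 + 2690250 = 19882100
Sum of weights = 1460 + 798 + 581 + 852 + 1270 + 996 + 816 + 1055 = 7828
Weighted mean = 19882100 / 7828 = 2539.8697

2540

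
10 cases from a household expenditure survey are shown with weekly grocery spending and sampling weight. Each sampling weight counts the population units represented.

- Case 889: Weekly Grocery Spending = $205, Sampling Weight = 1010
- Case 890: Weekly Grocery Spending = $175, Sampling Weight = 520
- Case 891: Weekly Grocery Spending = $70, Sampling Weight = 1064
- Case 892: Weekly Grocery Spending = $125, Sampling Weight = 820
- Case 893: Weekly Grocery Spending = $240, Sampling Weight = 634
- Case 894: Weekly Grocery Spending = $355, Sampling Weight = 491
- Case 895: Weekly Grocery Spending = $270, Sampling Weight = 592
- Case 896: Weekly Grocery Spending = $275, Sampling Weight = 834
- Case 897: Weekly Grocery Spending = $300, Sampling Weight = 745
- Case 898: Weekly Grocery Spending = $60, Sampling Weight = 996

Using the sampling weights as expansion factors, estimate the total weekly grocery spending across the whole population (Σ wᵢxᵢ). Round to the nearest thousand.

Weighted total = 205×1010 + 175×520 + 70×1064 + 125×820 + 240×634 + 355×491 + 270×592 + 275×834 + 300×745 + 60×996
  = 207050 + 91000 + 74480 + 102500 + 152160 + 174305 + 159840 + 229350 + 223500 + 59760 = 1473945

1474000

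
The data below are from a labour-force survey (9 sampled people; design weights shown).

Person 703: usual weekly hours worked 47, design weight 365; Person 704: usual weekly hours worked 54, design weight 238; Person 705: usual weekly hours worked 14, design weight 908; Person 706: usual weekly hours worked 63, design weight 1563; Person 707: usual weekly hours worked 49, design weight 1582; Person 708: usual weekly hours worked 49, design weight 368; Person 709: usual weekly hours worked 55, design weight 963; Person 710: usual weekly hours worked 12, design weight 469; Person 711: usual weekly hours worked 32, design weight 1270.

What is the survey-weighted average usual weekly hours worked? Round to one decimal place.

Weighted sum = 335971
Sum of weights = 365 + 238 + 908 + 1563 + 1582 + 368 + 963 + 469 + 1270 = 7726
Weighted mean = 335971 / 7726 = 43.485762

43.5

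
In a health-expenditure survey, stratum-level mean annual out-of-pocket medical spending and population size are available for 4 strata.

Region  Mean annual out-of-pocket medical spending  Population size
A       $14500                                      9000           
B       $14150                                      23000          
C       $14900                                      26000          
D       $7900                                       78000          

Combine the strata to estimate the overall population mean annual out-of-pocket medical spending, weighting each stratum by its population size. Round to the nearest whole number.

Σ Nₕ·x̄ₕ = 14500×9000 + 14150×23000 + 14900×26000 + 7900×78000
  = 130500000 + 325450000 + 387400000 + 616200000 = 1459550000
Σ Nₕ = 9000 + 23000 + 26000 + 78000 = 136000
Overall mean = 1459550000 / 136000 = 10731.985

10732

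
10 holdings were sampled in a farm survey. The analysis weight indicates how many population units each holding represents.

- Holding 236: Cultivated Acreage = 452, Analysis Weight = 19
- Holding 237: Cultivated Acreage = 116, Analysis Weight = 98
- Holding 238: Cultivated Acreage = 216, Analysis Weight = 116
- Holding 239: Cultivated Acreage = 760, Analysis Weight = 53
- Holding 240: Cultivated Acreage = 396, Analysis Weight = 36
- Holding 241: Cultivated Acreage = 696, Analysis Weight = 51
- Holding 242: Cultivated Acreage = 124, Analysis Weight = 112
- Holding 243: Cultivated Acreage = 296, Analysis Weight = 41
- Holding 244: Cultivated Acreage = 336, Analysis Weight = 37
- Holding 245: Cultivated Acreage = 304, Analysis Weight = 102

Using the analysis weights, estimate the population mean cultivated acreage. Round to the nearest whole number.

Weighted sum = 452×19 + 116×98 + 216×116 + 760×53 + 396×36 + 696×51 + 124×112 + 296×41 + 336×37 + 304×102
  = 8588 + 11368 + 25056 + 40280 + 14256 + 35496 + 13888 + 12136 + 12432 + 31008 = 204508
Sum of weights = 665
Weighted mean = 204508 / 665 = 307.53083

308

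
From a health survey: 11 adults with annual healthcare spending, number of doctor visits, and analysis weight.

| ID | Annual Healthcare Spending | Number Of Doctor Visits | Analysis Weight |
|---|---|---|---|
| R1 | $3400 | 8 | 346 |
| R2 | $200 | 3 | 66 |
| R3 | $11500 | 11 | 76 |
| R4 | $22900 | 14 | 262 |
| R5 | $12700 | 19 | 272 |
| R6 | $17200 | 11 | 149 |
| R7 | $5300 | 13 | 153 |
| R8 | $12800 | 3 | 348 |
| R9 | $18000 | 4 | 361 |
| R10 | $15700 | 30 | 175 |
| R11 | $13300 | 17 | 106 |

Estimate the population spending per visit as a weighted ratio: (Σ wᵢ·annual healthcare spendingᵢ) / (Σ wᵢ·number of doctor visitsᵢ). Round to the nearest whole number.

Σ wᵢ·y = 3400×346 + 200×66 + 11500×76 + 22900×262 + 12700×272 + 17200×149 + 5300×153 + 12800×348 + 18000×361 + 15700×175 + 13300×106
  = 30001200
Σ wᵢ·x = 8×346 + 3×66 + 11×76 + 14×262 + 19×272 + 11×149 + 13×153 + 3×348 + 4×361 + 30×175 + 17×106
  = 2768 + 198 + 836 + 3668 + 5168 + 1639 + 1989 + 1044 + 1444 + 5250 + 1802 = 25806
Ratio = 30001200 / 25806 = 1162.5668

1163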